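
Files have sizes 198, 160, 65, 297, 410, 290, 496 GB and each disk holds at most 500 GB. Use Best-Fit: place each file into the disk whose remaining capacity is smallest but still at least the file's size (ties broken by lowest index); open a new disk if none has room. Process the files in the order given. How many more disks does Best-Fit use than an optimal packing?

Best-Fit: [198,160,65] [297] [410] [290] [496] → 5 disks.
Total size 1916 GB; any packing needs at least ⌈1916/500⌉ = 4 disks.
An optimal packing achieves that bound: [496] [410,65] [297,198] [290,160] → 4 disks.
Excess: 5 − 4 = 1.

1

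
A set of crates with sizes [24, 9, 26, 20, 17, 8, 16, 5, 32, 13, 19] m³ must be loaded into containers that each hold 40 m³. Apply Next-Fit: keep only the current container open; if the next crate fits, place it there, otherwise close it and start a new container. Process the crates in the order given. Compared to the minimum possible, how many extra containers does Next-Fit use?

Next-Fit: [24,9] [26] [20,17] [8,16,5] [32] [13,19] → 6 containers.
Total size 189 m³; any packing needs at least ⌈189/40⌉ = 5 containers.
An optimal packing achieves that bound: [32,8] [26,13] [24,16] [20,19] [17,9,5] → 5 containers.
Excess: 6 − 5 = 1.

1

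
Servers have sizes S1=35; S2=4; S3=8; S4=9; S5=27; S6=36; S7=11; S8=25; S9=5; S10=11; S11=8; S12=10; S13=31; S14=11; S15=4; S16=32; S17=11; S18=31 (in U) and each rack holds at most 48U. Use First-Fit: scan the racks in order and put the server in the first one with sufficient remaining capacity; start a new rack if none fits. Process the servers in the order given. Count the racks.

7

Put S1 (35U) in rack 1; 13U remain.
Put S2 (4U) in rack 1; 9U remain.
Put S3 (8U) in rack 1; 1U remain.
Put S4 (9U) in rack 2; 39U remain.
Put S5 (27U) in rack 2; 12U remain.
Put S6 (36U) in rack 3; 12U remain.
Put S7 (11U) in rack 2; 1U remain.
Put S8 (25U) in rack 4; 23U remain.
Put S9 (5U) in rack 3; 7U remain.
Put S10 (11U) in rack 4; 12U remain.
Put S11 (8U) in rack 4; 4U remain.
Put S12 (10U) in rack 5; 38U remain.
Put S13 (31U) in rack 5; 7U remain.
Put S14 (11U) in rack 6; 37U remain.
Put S15 (4U) in rack 3; 3U remain.
Put S16 (32U) in rack 6; 5U remain.
Put S17 (11U) in rack 7; 37U remain.
Put S18 (31U) in rack 7; 6U remain.
Final racks: [35,4,8] [9,27,11] [36,5,4] [25,11,8] [10,31] [11,32] [11,31].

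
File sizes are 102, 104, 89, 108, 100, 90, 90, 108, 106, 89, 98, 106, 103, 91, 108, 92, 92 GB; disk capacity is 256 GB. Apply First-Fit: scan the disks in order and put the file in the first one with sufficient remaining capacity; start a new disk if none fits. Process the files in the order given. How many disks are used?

disk 1: place 102 GB, 154 GB left
disk 1: place 104 GB, 50 GB left
disk 2: place 89 GB, 167 GB left
disk 2: place 108 GB, 59 GB left
disk 3: place 100 GB, 156 GB left
disk 3: place 90 GB, 66 GB left
disk 4: place 90 GB, 166 GB left
disk 4: place 108 GB, 58 GB left
disk 5: place 106 GB, 150 GB left
disk 5: place 89 GB, 61 GB left
disk 6: place 98 GB, 158 GB left
disk 6: place 106 GB, 52 GB left
disk 7: place 103 GB, 153 GB left
disk 7: place 91 GB, 62 GB left
disk 8: place 108 GB, 148 GB left
disk 8: place 92 GB, 56 GB left
disk 9: place 92 GB, 164 GB left

9 disks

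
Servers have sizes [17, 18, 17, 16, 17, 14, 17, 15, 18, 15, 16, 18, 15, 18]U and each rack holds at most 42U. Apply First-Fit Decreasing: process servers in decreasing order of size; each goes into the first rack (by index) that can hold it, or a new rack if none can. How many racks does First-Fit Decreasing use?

7

Sorted descending: 18, 18, 18, 18, 17, 17, 17, 17, 16, 16, 15, 15, 15, 14.
18U → rack 1 (remaining 24U)
18U → rack 1 (remaining 6U)
18U → rack 2 (remaining 24U)
18U → rack 2 (remaining 6U)
17U → rack 3 (remaining 25U)
17U → rack 3 (remaining 8U)
17U → rack 4 (remaining 25U)
17U → rack 4 (remaining 8U)
16U → rack 5 (remaining 26U)
16U → rack 5 (remaining 10U)
15U → rack 6 (remaining 27U)
15U → rack 6 (remaining 12U)
15U → rack 7 (remaining 27U)
14U → rack 7 (remaining 13U)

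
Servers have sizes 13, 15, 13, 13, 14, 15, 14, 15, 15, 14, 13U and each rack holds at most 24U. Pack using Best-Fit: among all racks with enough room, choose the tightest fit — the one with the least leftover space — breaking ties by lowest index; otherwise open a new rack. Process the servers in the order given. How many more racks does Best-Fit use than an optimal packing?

0

Best-Fit: [13] [15] [13] [13] [14] [15] [14] [15] [15] [14] [13] → 11 racks.
11 servers exceed 12U (half the capacity), and no two of those can share a rack, so at least 11 racks are needed.
So 11 is already optimal.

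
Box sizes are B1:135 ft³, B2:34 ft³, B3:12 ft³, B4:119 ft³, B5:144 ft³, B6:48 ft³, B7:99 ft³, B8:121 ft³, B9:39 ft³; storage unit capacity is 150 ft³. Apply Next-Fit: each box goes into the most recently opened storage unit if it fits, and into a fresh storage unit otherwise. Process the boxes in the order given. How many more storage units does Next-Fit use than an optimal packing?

Next-Fit: [135] [34,12] [119] [144] [48,99] [121] [39] → 7 storage units.
Total size 751 ft³; any packing needs at least ⌈751/150⌉ = 6 storage units.
An optimal packing achieves that bound: [144] [135,12] [121] [119] [99,48] [39,34] → 6 storage units.
Excess: 7 − 6 = 1.

1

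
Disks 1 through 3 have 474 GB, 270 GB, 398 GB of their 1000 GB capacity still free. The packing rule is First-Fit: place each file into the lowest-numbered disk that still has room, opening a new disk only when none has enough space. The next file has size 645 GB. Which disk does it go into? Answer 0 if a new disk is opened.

0

No disk has ≥ 645 GB free, so a new disk is opened.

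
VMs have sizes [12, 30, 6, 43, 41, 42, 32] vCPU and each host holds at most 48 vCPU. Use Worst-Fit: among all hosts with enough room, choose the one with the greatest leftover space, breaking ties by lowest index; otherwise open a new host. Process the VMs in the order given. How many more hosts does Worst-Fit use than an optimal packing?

Worst-Fit: [12,30,6] [43] [41] [42] [32] → 5 hosts.
Total size 206 vCPU; any packing needs at least ⌈206/48⌉ = 5 hosts.
So 5 is already optimal.

0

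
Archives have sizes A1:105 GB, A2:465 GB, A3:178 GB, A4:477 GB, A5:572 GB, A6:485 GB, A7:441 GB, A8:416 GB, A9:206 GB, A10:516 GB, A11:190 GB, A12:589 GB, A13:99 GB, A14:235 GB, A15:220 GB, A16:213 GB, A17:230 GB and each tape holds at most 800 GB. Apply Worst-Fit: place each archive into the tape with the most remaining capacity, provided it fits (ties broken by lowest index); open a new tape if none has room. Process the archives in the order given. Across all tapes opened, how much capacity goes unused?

A1 (105 GB) → tape 1 (remaining 695 GB)
A2 (465 GB) → tape 1 (remaining 230 GB)
A3 (178 GB) → tape 1 (remaining 52 GB)
A4 (477 GB) → tape 2 (remaining 323 GB)
A5 (572 GB) → tape 3 (remaining 228 GB)
A6 (485 GB) → tape 4 (remaining 315 GB)
A7 (441 GB) → tape 5 (remaining 359 GB)
A8 (416 GB) → tape 6 (remaining 384 GB)
A9 (206 GB) → tape 6 (remaining 178 GB)
A10 (516 GB) → tape 7 (remaining 284 GB)
A11 (190 GB) → tape 5 (remaining 169 GB)
A12 (589 GB) → tape 8 (remaining 211 GB)
A13 (99 GB) → tape 2 (remaining 224 GB)
A14 (235 GB) → tape 4 (remaining 80 GB)
A15 (220 GB) → tape 7 (remaining 64 GB)
A16 (213 GB) → tape 3 (remaining 15 GB)
A17 (230 GB) → tape 9 (remaining 570 GB)
9 tapes × 800 GB = 7200 GB; used 5637 GB; unused 1563 GB.

1563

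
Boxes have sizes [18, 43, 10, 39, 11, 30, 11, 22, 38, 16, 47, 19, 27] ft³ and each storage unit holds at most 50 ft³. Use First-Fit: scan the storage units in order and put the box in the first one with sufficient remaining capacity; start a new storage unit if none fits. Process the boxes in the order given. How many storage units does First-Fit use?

8 storage units

storage unit 1: place 18 ft³, 32 ft³ left
storage unit 2: place 43 ft³, 7 ft³ left
storage unit 1: place 10 ft³, 22 ft³ left
storage unit 3: place 39 ft³, 11 ft³ left
storage unit 1: place 11 ft³, 11 ft³ left
storage unit 4: place 30 ft³, 20 ft³ left
storage unit 1: place 11 ft³, 0 ft³ left
storage unit 5: place 22 ft³, 28 ft³ left
storage unit 6: place 38 ft³, 12 ft³ left
storage unit 4: place 16 ft³, 4 ft³ left
storage unit 7: place 47 ft³, 3 ft³ left
storage unit 5: place 19 ft³, 9 ft³ left
storage unit 8: place 27 ft³, 23 ft³ left
Final storage units: [18,10,11,11] [43] [39] [30,16] [22,19] [38] [47] [27].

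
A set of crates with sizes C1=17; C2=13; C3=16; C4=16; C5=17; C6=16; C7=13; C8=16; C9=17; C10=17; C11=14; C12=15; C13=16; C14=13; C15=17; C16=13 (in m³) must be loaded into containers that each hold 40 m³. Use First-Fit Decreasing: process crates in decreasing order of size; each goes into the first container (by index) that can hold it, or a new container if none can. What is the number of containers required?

Sorted descending: 17, 17, 17, 17, 17, 16, 16, 16, 16, 16, 15, 14, 13, 13, 13, 13.
17 m³ → container 1 (remaining 23 m³)
17 m³ → container 1 (remaining 6 m³)
17 m³ → container 2 (remaining 23 m³)
17 m³ → container 2 (remaining 6 m³)
17 m³ → container 3 (remaining 23 m³)
16 m³ → container 3 (remaining 7 m³)
16 m³ → container 4 (remaining 24 m³)
16 m³ → container 4 (remaining 8 m³)
16 m³ → container 5 (remaining 24 m³)
16 m³ → container 5 (remaining 8 m³)
15 m³ → container 6 (remaining 25 m³)
14 m³ → container 6 (remaining 11 m³)
13 m³ → container 7 (remaining 27 m³)
13 m³ → container 7 (remaining 14 m³)
13 m³ → container 7 (remaining 1 m³)
13 m³ → container 8 (remaining 27 m³)
Final containers: [17,17] [17,17] [17,16] [16,16] [16,16] [15,14] [13,13,13] [13].

8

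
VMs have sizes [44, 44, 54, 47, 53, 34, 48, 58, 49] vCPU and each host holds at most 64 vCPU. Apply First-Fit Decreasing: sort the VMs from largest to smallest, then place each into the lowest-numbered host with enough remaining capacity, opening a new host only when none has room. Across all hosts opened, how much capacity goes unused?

Sorted descending: 58, 54, 53, 49, 48, 47, 44, 44, 34.
Put 58 vCPU in host 1; 6 vCPU remain.
Put 54 vCPU in host 2; 10 vCPU remain.
Put 53 vCPU in host 3; 11 vCPU remain.
Put 49 vCPU in host 4; 15 vCPU remain.
Put 48 vCPU in host 5; 16 vCPU remain.
Put 47 vCPU in host 6; 17 vCPU remain.
Put 44 vCPU in host 7; 20 vCPU remain.
Put 44 vCPU in host 8; 20 vCPU remain.
Put 34 vCPU in host 9; 30 vCPU remain.
9 hosts × 64 vCPU = 576 vCPU; used 431 vCPU; unused 145 vCPU.

145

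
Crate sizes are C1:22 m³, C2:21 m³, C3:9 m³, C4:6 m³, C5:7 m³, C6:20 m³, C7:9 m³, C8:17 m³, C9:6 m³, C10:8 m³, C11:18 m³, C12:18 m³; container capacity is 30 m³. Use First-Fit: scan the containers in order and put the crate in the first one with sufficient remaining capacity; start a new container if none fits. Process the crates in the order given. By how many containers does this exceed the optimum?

First-Fit: [22,6] [21,9] [7,20] [9,17] [6,8] [18] [18] → 7 containers.
Total size 161 m³; any packing needs at least ⌈161/30⌉ = 6 containers.
An optimal packing achieves that bound: [22,8] [21,9] [20,9] [18,7] [18,6,6] [17] → 6 containers.
Excess: 7 − 6 = 1.

1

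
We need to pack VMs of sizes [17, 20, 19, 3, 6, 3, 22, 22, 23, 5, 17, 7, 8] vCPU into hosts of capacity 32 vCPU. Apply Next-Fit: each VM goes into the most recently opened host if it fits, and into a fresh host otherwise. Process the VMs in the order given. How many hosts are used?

Put 17 vCPU in host 1; 15 vCPU remain.
Put 20 vCPU in host 2; 12 vCPU remain.
Put 19 vCPU in host 3; 13 vCPU remain.
Put 3 vCPU in host 3; 10 vCPU remain.
Put 6 vCPU in host 3; 4 vCPU remain.
Put 3 vCPU in host 3; 1 vCPU remain.
Put 22 vCPU in host 4; 10 vCPU remain.
Put 22 vCPU in host 5; 10 vCPU remain.
Put 23 vCPU in host 6; 9 vCPU remain.
Put 5 vCPU in host 6; 4 vCPU remain.
Put 17 vCPU in host 7; 15 vCPU remain.
Put 7 vCPU in host 7; 8 vCPU remain.
Put 8 vCPU in host 7; 0 vCPU remain.
Final hosts: [17] [20] [19,3,6,3] [22] [22] [23,5] [17,7,8].

7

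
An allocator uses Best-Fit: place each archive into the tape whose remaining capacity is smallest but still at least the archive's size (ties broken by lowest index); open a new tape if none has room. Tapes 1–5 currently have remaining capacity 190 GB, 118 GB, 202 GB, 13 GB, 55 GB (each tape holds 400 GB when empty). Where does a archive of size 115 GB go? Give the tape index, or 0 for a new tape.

Tapes with room: tape 1 (190 GB), tape 2 (118 GB), tape 3 (202 GB).
Tightest fit is tape 2 with 118 GB free.

2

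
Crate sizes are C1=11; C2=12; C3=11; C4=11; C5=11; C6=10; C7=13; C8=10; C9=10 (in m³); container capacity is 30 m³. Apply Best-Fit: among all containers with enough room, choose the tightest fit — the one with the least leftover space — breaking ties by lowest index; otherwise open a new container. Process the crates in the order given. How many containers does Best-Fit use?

5

C1 (11 m³) → container 1 (remaining 19 m³)
C2 (12 m³) → container 1 (remaining 7 m³)
C3 (11 m³) → container 2 (remaining 19 m³)
C4 (11 m³) → container 2 (remaining 8 m³)
C5 (11 m³) → container 3 (remaining 19 m³)
C6 (10 m³) → container 3 (remaining 9 m³)
C7 (13 m³) → container 4 (remaining 17 m³)
C8 (10 m³) → container 4 (remaining 7 m³)
C9 (10 m³) → container 5 (remaining 20 m³)
Final containers: [11,12] [11,11] [11,10] [13,10] [10].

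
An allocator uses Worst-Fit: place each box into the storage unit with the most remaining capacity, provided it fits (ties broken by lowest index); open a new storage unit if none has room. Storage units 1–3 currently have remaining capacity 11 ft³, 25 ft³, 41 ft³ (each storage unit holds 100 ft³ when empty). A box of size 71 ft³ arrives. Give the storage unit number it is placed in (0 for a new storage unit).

0

No storage unit has ≥ 71 ft³ free, so a new storage unit is opened.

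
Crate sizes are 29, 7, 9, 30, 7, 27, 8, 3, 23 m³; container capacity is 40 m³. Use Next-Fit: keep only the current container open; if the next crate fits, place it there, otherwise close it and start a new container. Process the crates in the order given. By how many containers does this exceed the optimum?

Next-Fit: [29,7] [9,30] [7,27] [8,3,23] → 4 containers.
Total size 143 m³; any packing needs at least ⌈143/40⌉ = 4 containers.
So 4 is already optimal.

0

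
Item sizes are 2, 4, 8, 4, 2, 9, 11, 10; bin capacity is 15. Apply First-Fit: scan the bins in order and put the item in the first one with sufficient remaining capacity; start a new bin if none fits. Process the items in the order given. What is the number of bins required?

4

2 → bin 1 (remaining 13)
4 → bin 1 (remaining 9)
8 → bin 1 (remaining 1)
4 → bin 2 (remaining 11)
2 → bin 2 (remaining 9)
9 → bin 2 (remaining 0)
11 → bin 3 (remaining 4)
10 → bin 4 (remaining 5)
Final bins: [2,4,8] [4,2,9] [11] [10].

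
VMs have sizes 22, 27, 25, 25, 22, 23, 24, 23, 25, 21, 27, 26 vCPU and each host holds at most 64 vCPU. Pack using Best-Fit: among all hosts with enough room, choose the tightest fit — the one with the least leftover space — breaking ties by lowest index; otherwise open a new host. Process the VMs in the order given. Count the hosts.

6 hosts

Put 22 vCPU in host 1; 42 vCPU remain.
Put 27 vCPU in host 1; 15 vCPU remain.
Put 25 vCPU in host 2; 39 vCPU remain.
Put 25 vCPU in host 2; 14 vCPU remain.
Put 22 vCPU in host 3; 42 vCPU remain.
Put 23 vCPU in host 3; 19 vCPU remain.
Put 24 vCPU in host 4; 40 vCPU remain.
Put 23 vCPU in host 4; 17 vCPU remain.
Put 25 vCPU in host 5; 39 vCPU remain.
Put 21 vCPU in host 5; 18 vCPU remain.
Put 27 vCPU in host 6; 37 vCPU remain.
Put 26 vCPU in host 6; 11 vCPU remain.
Final hosts: [22,27] [25,25] [22,23] [24,23] [25,21] [27,26].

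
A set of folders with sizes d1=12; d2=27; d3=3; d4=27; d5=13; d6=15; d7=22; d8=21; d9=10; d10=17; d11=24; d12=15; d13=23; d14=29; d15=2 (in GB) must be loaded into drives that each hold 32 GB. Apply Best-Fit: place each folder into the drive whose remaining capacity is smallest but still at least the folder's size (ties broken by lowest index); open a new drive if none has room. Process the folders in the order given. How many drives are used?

10 drives

Put d1 (12 GB) in drive 1; 20 GB remain.
Put d2 (27 GB) in drive 2; 5 GB remain.
Put d3 (3 GB) in drive 2; 2 GB remain.
Put d4 (27 GB) in drive 3; 5 GB remain.
Put d5 (13 GB) in drive 1; 7 GB remain.
Put d6 (15 GB) in drive 4; 17 GB remain.
Put d7 (22 GB) in drive 5; 10 GB remain.
Put d8 (21 GB) in drive 6; 11 GB remain.
Put d9 (10 GB) in drive 5; 0 GB remain.
Put d10 (17 GB) in drive 4; 0 GB remain.
Put d11 (24 GB) in drive 7; 8 GB remain.
Put d12 (15 GB) in drive 8; 17 GB remain.
Put d13 (23 GB) in drive 9; 9 GB remain.
Put d14 (29 GB) in drive 10; 3 GB remain.
Put d15 (2 GB) in drive 2; 0 GB remain.
Final drives: [12,13] [27,3,2] [27] [15,17] [22,10] [21] [24] [15] [23] [29].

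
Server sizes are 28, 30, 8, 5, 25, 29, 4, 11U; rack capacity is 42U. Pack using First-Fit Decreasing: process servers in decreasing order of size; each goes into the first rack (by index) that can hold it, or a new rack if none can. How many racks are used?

4

Sorted descending: 30, 29, 28, 25, 11, 8, 5, 4.
30U → rack 1 (remaining 12U)
29U → rack 2 (remaining 13U)
28U → rack 3 (remaining 14U)
25U → rack 4 (remaining 17U)
11U → rack 1 (remaining 1U)
8U → rack 2 (remaining 5U)
5U → rack 2 (remaining 0U)
4U → rack 3 (remaining 10U)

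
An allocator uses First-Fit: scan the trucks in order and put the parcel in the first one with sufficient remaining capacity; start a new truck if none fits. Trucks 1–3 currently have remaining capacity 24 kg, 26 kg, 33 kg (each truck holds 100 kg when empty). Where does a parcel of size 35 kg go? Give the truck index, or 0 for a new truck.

0

No truck has ≥ 35 kg free, so a new truck is opened.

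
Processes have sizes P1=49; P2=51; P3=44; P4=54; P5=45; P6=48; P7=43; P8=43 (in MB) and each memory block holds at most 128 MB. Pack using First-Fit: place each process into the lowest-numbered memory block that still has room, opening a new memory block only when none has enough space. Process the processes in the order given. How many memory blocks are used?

4

memory block 1: place P1 (49 MB), 79 MB left
memory block 1: place P2 (51 MB), 28 MB left
memory block 2: place P3 (44 MB), 84 MB left
memory block 2: place P4 (54 MB), 30 MB left
memory block 3: place P5 (45 MB), 83 MB left
memory block 3: place P6 (48 MB), 35 MB left
memory block 4: place P7 (43 MB), 85 MB left
memory block 4: place P8 (43 MB), 42 MB left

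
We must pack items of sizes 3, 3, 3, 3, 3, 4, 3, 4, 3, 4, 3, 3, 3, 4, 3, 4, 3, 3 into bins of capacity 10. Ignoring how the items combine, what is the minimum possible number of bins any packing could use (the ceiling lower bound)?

6 bins

Total size = 3 + 3 + 3 + 3 + 3 + 4 + 3 + 4 + 3 + 4 + 3 + 3 + 3 + 4 + 3 + 4 + 3 + 3 = 59.
⌈59 / 10⌉ = 6.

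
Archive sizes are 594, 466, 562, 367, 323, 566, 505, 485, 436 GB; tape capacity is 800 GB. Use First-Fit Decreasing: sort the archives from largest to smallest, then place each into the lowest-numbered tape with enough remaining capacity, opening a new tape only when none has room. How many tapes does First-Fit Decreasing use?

8

Sorted descending: 594, 566, 562, 505, 485, 466, 436, 367, 323.
Put 594 GB in tape 1; 206 GB remain.
Put 566 GB in tape 2; 234 GB remain.
Put 562 GB in tape 3; 238 GB remain.
Put 505 GB in tape 4; 295 GB remain.
Put 485 GB in tape 5; 315 GB remain.
Put 466 GB in tape 6; 334 GB remain.
Put 436 GB in tape 7; 364 GB remain.
Put 367 GB in tape 8; 433 GB remain.
Put 323 GB in tape 6; 11 GB remain.
Final tapes: [594] [566] [562] [505] [485] [466,323] [436] [367].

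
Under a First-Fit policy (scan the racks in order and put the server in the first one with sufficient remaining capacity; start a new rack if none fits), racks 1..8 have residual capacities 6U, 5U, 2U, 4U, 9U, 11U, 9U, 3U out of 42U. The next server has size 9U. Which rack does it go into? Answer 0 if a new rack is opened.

Racks with room: rack 5 (9U), rack 6 (11U), rack 7 (9U).
The first with room is rack 5.

5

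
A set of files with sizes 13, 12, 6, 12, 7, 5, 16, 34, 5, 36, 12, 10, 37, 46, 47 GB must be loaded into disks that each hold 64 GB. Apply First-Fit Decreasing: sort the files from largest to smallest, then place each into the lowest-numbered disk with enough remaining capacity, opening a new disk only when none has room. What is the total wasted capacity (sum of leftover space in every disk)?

22

Sorted descending: 47, 46, 37, 36, 34, 16, 13, 12, 12, 12, 10, 7, 6, 5, 5.
Put 47 GB in disk 1; 17 GB remain.
Put 46 GB in disk 2; 18 GB remain.
Put 37 GB in disk 3; 27 GB remain.
Put 36 GB in disk 4; 28 GB remain.
Put 34 GB in disk 5; 30 GB remain.
Put 16 GB in disk 1; 1 GB remain.
Put 13 GB in disk 2; 5 GB remain.
Put 12 GB in disk 3; 15 GB remain.
Put 12 GB in disk 3; 3 GB remain.
Put 12 GB in disk 4; 16 GB remain.
Put 10 GB in disk 4; 6 GB remain.
Put 7 GB in disk 5; 23 GB remain.
Put 6 GB in disk 4; 0 GB remain.
Put 5 GB in disk 2; 0 GB remain.
Put 5 GB in disk 5; 18 GB remain.
5 disks × 64 GB = 320 GB; used 298 GB; unused 22 GB.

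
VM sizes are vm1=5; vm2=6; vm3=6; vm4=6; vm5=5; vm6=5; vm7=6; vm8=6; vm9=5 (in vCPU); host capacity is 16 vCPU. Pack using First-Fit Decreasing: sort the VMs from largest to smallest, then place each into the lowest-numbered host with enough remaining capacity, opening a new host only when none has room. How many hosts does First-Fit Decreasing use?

4

Sorted descending: 6, 6, 6, 6, 6, 5, 5, 5, 5.
6 vCPU → host 1 (remaining 10 vCPU)
6 vCPU → host 1 (remaining 4 vCPU)
6 vCPU → host 2 (remaining 10 vCPU)
6 vCPU → host 2 (remaining 4 vCPU)
6 vCPU → host 3 (remaining 10 vCPU)
5 vCPU → host 3 (remaining 5 vCPU)
5 vCPU → host 3 (remaining 0 vCPU)
5 vCPU → host 4 (remaining 11 vCPU)
5 vCPU → host 4 (remaining 6 vCPU)
Final hosts: [6,6] [6,6] [6,5,5] [5,5].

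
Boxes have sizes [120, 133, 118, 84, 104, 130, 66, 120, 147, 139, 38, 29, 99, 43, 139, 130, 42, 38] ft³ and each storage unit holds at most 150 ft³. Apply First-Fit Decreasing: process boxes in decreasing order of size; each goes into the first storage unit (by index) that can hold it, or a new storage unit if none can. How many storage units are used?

Sorted descending: 147, 139, 139, 133, 130, 130, 120, 120, 118, 104, 99, 84, 66, 43, 42, 38, 38, 29.
storage unit 1: place 147 ft³, 3 ft³ left
storage unit 2: place 139 ft³, 11 ft³ left
storage unit 3: place 139 ft³, 11 ft³ left
storage unit 4: place 133 ft³, 17 ft³ left
storage unit 5: place 130 ft³, 20 ft³ left
storage unit 6: place 130 ft³, 20 ft³ left
storage unit 7: place 120 ft³, 30 ft³ left
storage unit 8: place 120 ft³, 30 ft³ left
storage unit 9: place 118 ft³, 32 ft³ left
storage unit 10: place 104 ft³, 46 ft³ left
storage unit 11: place 99 ft³, 51 ft³ left
storage unit 12: place 84 ft³, 66 ft³ left
storage unit 12: place 66 ft³, 0 ft³ left
storage unit 10: place 43 ft³, 3 ft³ left
storage unit 11: place 42 ft³, 9 ft³ left
storage unit 13: place 38 ft³, 112 ft³ left
storage unit 13: place 38 ft³, 74 ft³ left
storage unit 7: place 29 ft³, 1 ft³ left
Final storage units: [147] [139] [139] [133] [130] [130] [120,29] [120] [118] [104,43] [99,42] [84,66] [38,38].

13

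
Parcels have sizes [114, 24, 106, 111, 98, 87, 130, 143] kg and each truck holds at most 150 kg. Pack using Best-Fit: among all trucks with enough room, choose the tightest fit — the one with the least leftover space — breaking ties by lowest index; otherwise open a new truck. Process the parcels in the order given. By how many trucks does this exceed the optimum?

0

Best-Fit: [114,24] [106] [111] [98] [87] [130] [143] → 7 trucks.
7 parcels exceed 75 kg (half the capacity), and no two of those can share a truck, so at least 7 trucks are needed.
So 7 is already optimal.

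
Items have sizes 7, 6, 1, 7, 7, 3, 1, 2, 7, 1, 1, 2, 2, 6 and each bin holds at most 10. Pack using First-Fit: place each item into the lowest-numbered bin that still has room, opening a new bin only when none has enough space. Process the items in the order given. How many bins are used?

6

Put 7 in bin 1; 3 remain.
Put 6 in bin 2; 4 remain.
Put 1 in bin 1; 2 remain.
Put 7 in bin 3; 3 remain.
Put 7 in bin 4; 3 remain.
Put 3 in bin 2; 1 remain.
Put 1 in bin 1; 1 remain.
Put 2 in bin 3; 1 remain.
Put 7 in bin 5; 3 remain.
Put 1 in bin 1; 0 remain.
Put 1 in bin 2; 0 remain.
Put 2 in bin 4; 1 remain.
Put 2 in bin 5; 1 remain.
Put 6 in bin 6; 4 remain.
Final bins: [7,1,1,1] [6,3,1] [7,2] [7,2] [7,2] [6].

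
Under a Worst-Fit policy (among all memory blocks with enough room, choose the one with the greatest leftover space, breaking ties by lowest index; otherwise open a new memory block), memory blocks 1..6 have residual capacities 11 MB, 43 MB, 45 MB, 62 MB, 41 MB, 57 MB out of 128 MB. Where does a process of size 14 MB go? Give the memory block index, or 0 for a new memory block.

4

Memory blocks with room: memory block 2 (43 MB), memory block 3 (45 MB), memory block 4 (62 MB), memory block 5 (41 MB), memory block 6 (57 MB).
Most room is memory block 4 with 62 MB free.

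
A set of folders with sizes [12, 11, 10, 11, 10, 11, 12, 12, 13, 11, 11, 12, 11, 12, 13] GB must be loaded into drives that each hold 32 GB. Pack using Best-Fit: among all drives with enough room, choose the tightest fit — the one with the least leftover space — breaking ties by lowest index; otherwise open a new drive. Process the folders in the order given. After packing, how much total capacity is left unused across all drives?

Put 12 GB in drive 1; 20 GB remain.
Put 11 GB in drive 1; 9 GB remain.
Put 10 GB in drive 2; 22 GB remain.
Put 11 GB in drive 2; 11 GB remain.
Put 10 GB in drive 2; 1 GB remain.
Put 11 GB in drive 3; 21 GB remain.
Put 12 GB in drive 3; 9 GB remain.
Put 12 GB in drive 4; 20 GB remain.
Put 13 GB in drive 4; 7 GB remain.
Put 11 GB in drive 5; 21 GB remain.
Put 11 GB in drive 5; 10 GB remain.
Put 12 GB in drive 6; 20 GB remain.
Put 11 GB in drive 6; 9 GB remain.
Put 12 GB in drive 7; 20 GB remain.
Put 13 GB in drive 7; 7 GB remain.
7 drives × 32 GB = 224 GB; used 172 GB; unused 52 GB.

52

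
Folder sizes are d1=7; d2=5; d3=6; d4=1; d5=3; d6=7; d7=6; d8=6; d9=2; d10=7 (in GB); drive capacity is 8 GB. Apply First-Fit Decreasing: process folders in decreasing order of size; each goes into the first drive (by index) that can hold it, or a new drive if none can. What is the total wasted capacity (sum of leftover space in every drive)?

6

Sorted descending: 7, 7, 7, 6, 6, 6, 5, 3, 2, 1.
Put 7 GB in drive 1; 1 GB remain.
Put 7 GB in drive 2; 1 GB remain.
Put 7 GB in drive 3; 1 GB remain.
Put 6 GB in drive 4; 2 GB remain.
Put 6 GB in drive 5; 2 GB remain.
Put 6 GB in drive 6; 2 GB remain.
Put 5 GB in drive 7; 3 GB remain.
Put 3 GB in drive 7; 0 GB remain.
Put 2 GB in drive 4; 0 GB remain.
Put 1 GB in drive 1; 0 GB remain.
7 drives × 8 GB = 56 GB; used 50 GB; unused 6 GB.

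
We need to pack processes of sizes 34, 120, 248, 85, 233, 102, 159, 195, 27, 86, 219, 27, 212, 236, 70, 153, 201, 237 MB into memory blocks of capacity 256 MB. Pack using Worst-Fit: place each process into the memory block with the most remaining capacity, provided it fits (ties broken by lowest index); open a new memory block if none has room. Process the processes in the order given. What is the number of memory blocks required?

12

memory block 1: place 34 MB, 222 MB left
memory block 1: place 120 MB, 102 MB left
memory block 2: place 248 MB, 8 MB left
memory block 1: place 85 MB, 17 MB left
memory block 3: place 233 MB, 23 MB left
memory block 4: place 102 MB, 154 MB left
memory block 5: place 159 MB, 97 MB left
memory block 6: place 195 MB, 61 MB left
memory block 4: place 27 MB, 127 MB left
memory block 4: place 86 MB, 41 MB left
memory block 7: place 219 MB, 37 MB left
memory block 5: place 27 MB, 70 MB left
memory block 8: place 212 MB, 44 MB left
memory block 9: place 236 MB, 20 MB left
memory block 5: place 70 MB, 0 MB left
memory block 10: place 153 MB, 103 MB left
memory block 11: place 201 MB, 55 MB left
memory block 12: place 237 MB, 19 MB left
Final memory blocks: [34,120,85] [248] [233] [102,27,86] [159,27,70] [195] [219] [212] [236] [153] [201] [237].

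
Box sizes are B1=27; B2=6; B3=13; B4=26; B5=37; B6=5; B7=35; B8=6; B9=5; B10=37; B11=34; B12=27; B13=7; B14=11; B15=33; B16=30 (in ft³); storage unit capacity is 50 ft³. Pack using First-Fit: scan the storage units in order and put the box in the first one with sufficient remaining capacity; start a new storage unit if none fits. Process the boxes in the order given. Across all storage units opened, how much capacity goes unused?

111

B1 (27 ft³) → storage unit 1 (remaining 23 ft³)
B2 (6 ft³) → storage unit 1 (remaining 17 ft³)
B3 (13 ft³) → storage unit 1 (remaining 4 ft³)
B4 (26 ft³) → storage unit 2 (remaining 24 ft³)
B5 (37 ft³) → storage unit 3 (remaining 13 ft³)
B6 (5 ft³) → storage unit 2 (remaining 19 ft³)
B7 (35 ft³) → storage unit 4 (remaining 15 ft³)
B8 (6 ft³) → storage unit 2 (remaining 13 ft³)
B9 (5 ft³) → storage unit 2 (remaining 8 ft³)
B10 (37 ft³) → storage unit 5 (remaining 13 ft³)
B11 (34 ft³) → storage unit 6 (remaining 16 ft³)
B12 (27 ft³) → storage unit 7 (remaining 23 ft³)
B13 (7 ft³) → storage unit 2 (remaining 1 ft³)
B14 (11 ft³) → storage unit 3 (remaining 2 ft³)
B15 (33 ft³) → storage unit 8 (remaining 17 ft³)
B16 (30 ft³) → storage unit 9 (remaining 20 ft³)
9 storage units × 50 ft³ = 450 ft³; used 339 ft³; unused 111 ft³.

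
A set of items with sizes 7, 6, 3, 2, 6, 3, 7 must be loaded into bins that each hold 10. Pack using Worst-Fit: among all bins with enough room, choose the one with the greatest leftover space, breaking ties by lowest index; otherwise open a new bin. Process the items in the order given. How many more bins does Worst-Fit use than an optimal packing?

Worst-Fit: [7,2] [6,3] [6,3] [7] → 4 bins.
Total size 34; any packing needs at least ⌈34/10⌉ = 4 bins.
So 4 is already optimal.

0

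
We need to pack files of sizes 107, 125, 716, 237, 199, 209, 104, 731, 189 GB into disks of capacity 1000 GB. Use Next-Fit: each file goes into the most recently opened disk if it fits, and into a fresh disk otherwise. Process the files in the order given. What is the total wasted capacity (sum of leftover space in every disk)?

Put 107 GB in disk 1; 893 GB remain.
Put 125 GB in disk 1; 768 GB remain.
Put 716 GB in disk 1; 52 GB remain.
Put 237 GB in disk 2; 763 GB remain.
Put 199 GB in disk 2; 564 GB remain.
Put 209 GB in disk 2; 355 GB remain.
Put 104 GB in disk 2; 251 GB remain.
Put 731 GB in disk 3; 269 GB remain.
Put 189 GB in disk 3; 80 GB remain.
3 disks × 1000 GB = 3000 GB; used 2617 GB; unused 383 GB.

383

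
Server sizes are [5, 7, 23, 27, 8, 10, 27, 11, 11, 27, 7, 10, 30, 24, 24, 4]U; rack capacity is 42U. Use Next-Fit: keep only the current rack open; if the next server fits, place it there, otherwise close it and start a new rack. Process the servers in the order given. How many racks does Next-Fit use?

Put 5U in rack 1; 37U remain.
Put 7U in rack 1; 30U remain.
Put 23U in rack 1; 7U remain.
Put 27U in rack 2; 15U remain.
Put 8U in rack 2; 7U remain.
Put 10U in rack 3; 32U remain.
Put 27U in rack 3; 5U remain.
Put 11U in rack 4; 31U remain.
Put 11U in rack 4; 20U remain.
Put 27U in rack 5; 15U remain.
Put 7U in rack 5; 8U remain.
Put 10U in rack 6; 32U remain.
Put 30U in rack 6; 2U remain.
Put 24U in rack 7; 18U remain.
Put 24U in rack 8; 18U remain.
Put 4U in rack 8; 14U remain.

8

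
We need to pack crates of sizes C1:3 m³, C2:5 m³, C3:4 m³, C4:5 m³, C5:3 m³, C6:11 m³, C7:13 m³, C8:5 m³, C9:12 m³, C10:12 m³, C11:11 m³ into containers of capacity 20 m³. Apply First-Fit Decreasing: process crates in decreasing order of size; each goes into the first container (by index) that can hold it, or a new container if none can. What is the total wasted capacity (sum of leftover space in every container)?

Sorted descending: 13, 12, 12, 11, 11, 5, 5, 5, 4, 3, 3.
container 1: place 13 m³, 7 m³ left
container 2: place 12 m³, 8 m³ left
container 3: place 12 m³, 8 m³ left
container 4: place 11 m³, 9 m³ left
container 5: place 11 m³, 9 m³ left
container 1: place 5 m³, 2 m³ left
container 2: place 5 m³, 3 m³ left
container 3: place 5 m³, 3 m³ left
container 4: place 4 m³, 5 m³ left
container 2: place 3 m³, 0 m³ left
container 3: place 3 m³, 0 m³ left
5 containers × 20 m³ = 100 m³; used 84 m³; unused 16 m³.

16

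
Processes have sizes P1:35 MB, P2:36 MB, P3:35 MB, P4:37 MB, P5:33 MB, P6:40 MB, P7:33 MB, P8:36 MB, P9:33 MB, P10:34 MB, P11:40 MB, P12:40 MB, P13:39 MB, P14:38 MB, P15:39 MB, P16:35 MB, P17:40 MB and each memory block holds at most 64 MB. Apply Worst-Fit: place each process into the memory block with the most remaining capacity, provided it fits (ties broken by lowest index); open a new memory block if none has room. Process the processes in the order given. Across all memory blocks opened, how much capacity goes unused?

465

memory block 1: place P1 (35 MB), 29 MB left
memory block 2: place P2 (36 MB), 28 MB left
memory block 3: place P3 (35 MB), 29 MB left
memory block 4: place P4 (37 MB), 27 MB left
memory block 5: place P5 (33 MB), 31 MB left
memory block 6: place P6 (40 MB), 24 MB left
memory block 7: place P7 (33 MB), 31 MB left
memory block 8: place P8 (36 MB), 28 MB left
memory block 9: place P9 (33 MB), 31 MB left
memory block 10: place P10 (34 MB), 30 MB left
memory block 11: place P11 (40 MB), 24 MB left
memory block 12: place P12 (40 MB), 24 MB left
memory block 13: place P13 (39 MB), 25 MB left
memory block 14: place P14 (38 MB), 26 MB left
memory block 15: place P15 (39 MB), 25 MB left
memory block 16: place P16 (35 MB), 29 MB left
memory block 17: place P17 (40 MB), 24 MB left
17 memory blocks × 64 MB = 1088 MB; used 623 MB; unused 465 MB.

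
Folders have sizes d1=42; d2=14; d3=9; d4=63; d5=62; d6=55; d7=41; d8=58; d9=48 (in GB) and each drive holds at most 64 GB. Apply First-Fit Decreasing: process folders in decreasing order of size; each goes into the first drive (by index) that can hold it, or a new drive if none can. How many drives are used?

7

Sorted descending: 63, 62, 58, 55, 48, 42, 41, 14, 9.
drive 1: place 63 GB, 1 GB left
drive 2: place 62 GB, 2 GB left
drive 3: place 58 GB, 6 GB left
drive 4: place 55 GB, 9 GB left
drive 5: place 48 GB, 16 GB left
drive 6: place 42 GB, 22 GB left
drive 7: place 41 GB, 23 GB left
drive 5: place 14 GB, 2 GB left
drive 4: place 9 GB, 0 GB left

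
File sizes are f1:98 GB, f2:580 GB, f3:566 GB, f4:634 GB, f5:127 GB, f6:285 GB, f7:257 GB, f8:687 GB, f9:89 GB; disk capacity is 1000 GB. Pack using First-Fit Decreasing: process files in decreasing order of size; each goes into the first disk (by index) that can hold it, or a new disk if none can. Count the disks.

4

Sorted descending: 687, 634, 580, 566, 285, 257, 127, 98, 89.
Put 687 GB in disk 1; 313 GB remain.
Put 634 GB in disk 2; 366 GB remain.
Put 580 GB in disk 3; 420 GB remain.
Put 566 GB in disk 4; 434 GB remain.
Put 285 GB in disk 1; 28 GB remain.
Put 257 GB in disk 2; 109 GB remain.
Put 127 GB in disk 3; 293 GB remain.
Put 98 GB in disk 2; 11 GB remain.
Put 89 GB in disk 3; 204 GB remain.
Final disks: [687,285] [634,257,98] [580,127,89] [566].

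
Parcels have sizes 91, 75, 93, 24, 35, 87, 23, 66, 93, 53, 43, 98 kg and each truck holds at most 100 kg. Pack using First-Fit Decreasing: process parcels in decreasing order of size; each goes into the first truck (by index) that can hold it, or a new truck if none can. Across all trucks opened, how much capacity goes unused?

119

Sorted descending: 98, 93, 93, 91, 87, 75, 66, 53, 43, 35, 24, 23.
Put 98 kg in truck 1; 2 kg remain.
Put 93 kg in truck 2; 7 kg remain.
Put 93 kg in truck 3; 7 kg remain.
Put 91 kg in truck 4; 9 kg remain.
Put 87 kg in truck 5; 13 kg remain.
Put 75 kg in truck 6; 25 kg remain.
Put 66 kg in truck 7; 34 kg remain.
Put 53 kg in truck 8; 47 kg remain.
Put 43 kg in truck 8; 4 kg remain.
Put 35 kg in truck 9; 65 kg remain.
Put 24 kg in truck 6; 1 kg remain.
Put 23 kg in truck 7; 11 kg remain.
9 trucks × 100 kg = 900 kg; used 781 kg; unused 119 kg.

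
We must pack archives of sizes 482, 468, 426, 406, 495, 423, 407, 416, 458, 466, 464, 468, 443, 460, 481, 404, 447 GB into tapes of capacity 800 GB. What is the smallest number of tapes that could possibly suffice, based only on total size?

10

Total size = 482 + 468 + 426 + 406 + 495 + 423 + 407 + 416 + 458 + 466 + 464 + 468 + 443 + 460 + 481 + 404 + 447 = 7614 GB.
⌈7614 / 800⌉ = 10.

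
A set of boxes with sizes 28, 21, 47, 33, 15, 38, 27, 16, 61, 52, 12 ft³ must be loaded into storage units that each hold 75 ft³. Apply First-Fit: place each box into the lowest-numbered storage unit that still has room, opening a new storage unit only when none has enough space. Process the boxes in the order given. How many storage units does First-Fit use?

Put 28 ft³ in storage unit 1; 47 ft³ remain.
Put 21 ft³ in storage unit 1; 26 ft³ remain.
Put 47 ft³ in storage unit 2; 28 ft³ remain.
Put 33 ft³ in storage unit 3; 42 ft³ remain.
Put 15 ft³ in storage unit 1; 11 ft³ remain.
Put 38 ft³ in storage unit 3; 4 ft³ remain.
Put 27 ft³ in storage unit 2; 1 ft³ remain.
Put 16 ft³ in storage unit 4; 59 ft³ remain.
Put 61 ft³ in storage unit 5; 14 ft³ remain.
Put 52 ft³ in storage unit 4; 7 ft³ remain.
Put 12 ft³ in storage unit 5; 2 ft³ remain.

5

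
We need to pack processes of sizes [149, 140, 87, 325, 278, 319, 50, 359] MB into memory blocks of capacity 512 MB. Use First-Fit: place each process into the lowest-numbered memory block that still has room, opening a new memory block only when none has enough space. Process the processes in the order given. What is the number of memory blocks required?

149 MB → memory block 1 (remaining 363 MB)
140 MB → memory block 1 (remaining 223 MB)
87 MB → memory block 1 (remaining 136 MB)
325 MB → memory block 2 (remaining 187 MB)
278 MB → memory block 3 (remaining 234 MB)
319 MB → memory block 4 (remaining 193 MB)
50 MB → memory block 1 (remaining 86 MB)
359 MB → memory block 5 (remaining 153 MB)

5 memory blocks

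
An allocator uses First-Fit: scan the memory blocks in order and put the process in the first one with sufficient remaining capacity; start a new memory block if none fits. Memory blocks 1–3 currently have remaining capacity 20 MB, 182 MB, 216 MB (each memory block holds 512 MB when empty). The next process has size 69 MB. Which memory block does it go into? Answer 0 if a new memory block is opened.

2

Memory blocks with room: memory block 2 (182 MB), memory block 3 (216 MB).
The first with room is memory block 2.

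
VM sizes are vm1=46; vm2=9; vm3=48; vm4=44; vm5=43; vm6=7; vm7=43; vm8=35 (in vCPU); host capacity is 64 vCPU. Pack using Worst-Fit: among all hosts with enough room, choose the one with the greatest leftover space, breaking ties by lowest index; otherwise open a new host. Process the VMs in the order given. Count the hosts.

host 1: place vm1 (46 vCPU), 18 vCPU left
host 1: place vm2 (9 vCPU), 9 vCPU left
host 2: place vm3 (48 vCPU), 16 vCPU left
host 3: place vm4 (44 vCPU), 20 vCPU left
host 4: place vm5 (43 vCPU), 21 vCPU left
host 4: place vm6 (7 vCPU), 14 vCPU left
host 5: place vm7 (43 vCPU), 21 vCPU left
host 6: place vm8 (35 vCPU), 29 vCPU left
Final hosts: [46,9] [48] [44] [43,7] [43] [35].

6 hosts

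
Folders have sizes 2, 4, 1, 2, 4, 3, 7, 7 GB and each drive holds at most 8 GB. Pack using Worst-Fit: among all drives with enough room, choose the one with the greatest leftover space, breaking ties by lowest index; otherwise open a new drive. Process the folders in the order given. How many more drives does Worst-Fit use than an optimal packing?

Worst-Fit: [2,4,1] [2,4] [3] [7] [7] → 5 drives.
Total size 30 GB; any packing needs at least ⌈30/8⌉ = 4 drives.
An optimal packing achieves that bound: [7,1] [7] [4,4] [3,2,2] → 4 drives.
Excess: 5 − 4 = 1.

1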